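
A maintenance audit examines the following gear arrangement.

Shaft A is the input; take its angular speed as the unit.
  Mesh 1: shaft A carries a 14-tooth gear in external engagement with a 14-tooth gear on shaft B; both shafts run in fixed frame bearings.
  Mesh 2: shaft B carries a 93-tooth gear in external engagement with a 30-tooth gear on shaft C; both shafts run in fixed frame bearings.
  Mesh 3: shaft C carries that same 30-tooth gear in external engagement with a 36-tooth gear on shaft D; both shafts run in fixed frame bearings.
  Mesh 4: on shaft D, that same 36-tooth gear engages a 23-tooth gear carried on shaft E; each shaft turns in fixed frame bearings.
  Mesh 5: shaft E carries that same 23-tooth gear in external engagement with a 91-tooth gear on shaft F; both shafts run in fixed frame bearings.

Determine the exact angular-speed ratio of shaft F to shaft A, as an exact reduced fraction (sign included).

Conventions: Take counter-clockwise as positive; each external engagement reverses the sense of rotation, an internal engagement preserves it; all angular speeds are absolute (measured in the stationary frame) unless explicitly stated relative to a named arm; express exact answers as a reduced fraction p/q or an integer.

class = fixed-axis compound train [5 meshes; 5 ratios multiply, 5 sense flips]
mesh 1 [14T→14T]: running ratio 1, sense −
mesh 2 [93T→30T]: running ratio 31/10, sense +
mesh 3 [30T→36T]: running ratio 31/12, sense −
mesh 4 [36T→23T]: running ratio 93/23, sense +
mesh 5 [23T→91T]: running ratio 93/91, sense −
ω_out/ω_in = -93/91

-93/91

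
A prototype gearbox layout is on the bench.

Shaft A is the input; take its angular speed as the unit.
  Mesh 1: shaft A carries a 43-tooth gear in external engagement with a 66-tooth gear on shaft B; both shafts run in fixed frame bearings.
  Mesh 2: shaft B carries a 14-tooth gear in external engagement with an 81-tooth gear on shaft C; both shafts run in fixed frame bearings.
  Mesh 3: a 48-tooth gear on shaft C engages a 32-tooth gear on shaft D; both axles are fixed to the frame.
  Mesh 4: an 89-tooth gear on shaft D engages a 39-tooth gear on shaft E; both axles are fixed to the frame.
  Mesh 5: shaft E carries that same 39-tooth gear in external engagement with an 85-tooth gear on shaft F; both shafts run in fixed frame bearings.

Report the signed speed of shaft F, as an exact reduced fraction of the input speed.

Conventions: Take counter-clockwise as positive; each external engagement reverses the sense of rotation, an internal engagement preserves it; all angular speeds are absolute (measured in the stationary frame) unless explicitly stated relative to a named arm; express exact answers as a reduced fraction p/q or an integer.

5-mesh fixed-axis compound train (all bearings frame-fixed)
mesh 1 [43T→66T]: |ω|/ω_in = 1×43/66 = 43/66, sense flips to −
mesh 2 [14T→81T]: |ω|/ω_in = (43/66)×14/81 = 301/2673, sense flips to +
mesh 3 [48T→32T]: |ω|/ω_in = (301/2673)×48/32 = 301/1782, sense flips to −
mesh 4 [89T→39T]: |ω|/ω_in = (301/1782)×89/39 = 26789/69498, sense flips to +
mesh 5 [39T→85T]: |ω|/ω_in = (26789/69498)×39/85 = 26789/151470, sense flips to −
signed output speed (× input speed) = -26789/151470

-26789/151470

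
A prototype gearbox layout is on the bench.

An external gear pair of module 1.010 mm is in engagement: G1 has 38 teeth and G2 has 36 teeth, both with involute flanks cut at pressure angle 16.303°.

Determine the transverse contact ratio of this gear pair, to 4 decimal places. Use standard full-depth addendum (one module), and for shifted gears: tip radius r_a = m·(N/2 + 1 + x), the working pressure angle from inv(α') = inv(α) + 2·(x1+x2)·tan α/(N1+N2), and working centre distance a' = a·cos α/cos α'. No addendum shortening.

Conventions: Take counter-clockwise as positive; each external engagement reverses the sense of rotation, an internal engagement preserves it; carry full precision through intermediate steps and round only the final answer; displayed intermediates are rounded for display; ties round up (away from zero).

single-mesh involute tooth geometry (38T engaging 36T at module 1.010)
base radii: r_b1 = 18.418382, r_b2 = 17.448993
tip radii: r_a1 = 20.200000, r_a2 = 19.190000
no profile shift: α' = α, a' = a
action lengths: √(r_a1²−r_b1²) = 8.294771, √(r_a2²−r_b2²) = 7.986786
base pitch p_b = π·m·cos α = 3.045424
CR = (8.294771 + 7.986786 − 37.370000·sin 16.30300°)/3.045424 = 1.901595
contact ratio ≈ 1.9016

1.9016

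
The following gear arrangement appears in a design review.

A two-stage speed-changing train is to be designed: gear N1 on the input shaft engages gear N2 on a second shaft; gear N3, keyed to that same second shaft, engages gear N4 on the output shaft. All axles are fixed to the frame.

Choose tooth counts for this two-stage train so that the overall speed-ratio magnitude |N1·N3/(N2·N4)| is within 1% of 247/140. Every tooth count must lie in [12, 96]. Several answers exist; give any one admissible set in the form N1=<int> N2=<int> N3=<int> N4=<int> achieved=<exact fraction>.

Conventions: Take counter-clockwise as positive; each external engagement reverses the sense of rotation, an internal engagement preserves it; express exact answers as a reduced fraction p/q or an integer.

class = fixed-axis compound train [2-stage, 247/140 wanted]
target = 247/140 in lowest terms: an exact hit needs N1·N3 = k·247 and N2·N4 = k·140 for one integer k, every count in [12, 96]; additionally prefer no 1:1 stage (N1 ≠ N2, N3 ≠ N4)
k = 1: no 1:1-free in-range split of k·247 and k·140 into factor pairs; take k = 2
k = 2: N1·N3 = 494 = 13·38, N2·N4 = 280 = 14·20
achieved = 13·38/(14·20) = 247/140; |achieved − target| = 0 ≤ 247/14000 ✓

N1=13 N2=14 N3=38 N4=20 achieved=247/140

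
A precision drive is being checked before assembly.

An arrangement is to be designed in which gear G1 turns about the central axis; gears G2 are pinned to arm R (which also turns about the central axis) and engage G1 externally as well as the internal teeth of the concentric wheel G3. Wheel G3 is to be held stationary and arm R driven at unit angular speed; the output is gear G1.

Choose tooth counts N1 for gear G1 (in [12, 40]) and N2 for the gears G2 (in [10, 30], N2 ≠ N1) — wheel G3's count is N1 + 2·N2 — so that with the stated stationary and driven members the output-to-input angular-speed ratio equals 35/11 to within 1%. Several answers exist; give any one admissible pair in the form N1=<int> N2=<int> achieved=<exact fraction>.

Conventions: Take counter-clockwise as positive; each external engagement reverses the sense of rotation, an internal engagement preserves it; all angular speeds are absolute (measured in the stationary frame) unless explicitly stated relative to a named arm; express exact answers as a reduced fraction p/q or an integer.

N1=22 N2=13 achieved=35/11

planetary set to be sized for 35/11 (Willis relation)
Willis with ω_ring = 0: ω_sun/ω_arm = (N1+N3)/N1; set equal to 35/11  ⇒  N3/N1 = 35/11 − 1 = 24/11
N3 = N1 + 2·N2  ⇒  N2/N1 = (N3/N1 − 1)/2 = (24/11 − 1)/2 = 13/22
smallest multiple with N1 ≥ 12 and N2 ≥ 10: k = 1  ⇒  N1 = 1·22 = 22, N2 = 1·13 = 13 (N1 ≤ 40, N2 ≤ 30, N2 ≠ N1 ✓), N3 = 22 + 2·13 = 48
check: (N1+N3)/N1 with N1 = 22, N3 = 48 gives 35/11; |achieved − target| = 0 ≤ 7/220 ✓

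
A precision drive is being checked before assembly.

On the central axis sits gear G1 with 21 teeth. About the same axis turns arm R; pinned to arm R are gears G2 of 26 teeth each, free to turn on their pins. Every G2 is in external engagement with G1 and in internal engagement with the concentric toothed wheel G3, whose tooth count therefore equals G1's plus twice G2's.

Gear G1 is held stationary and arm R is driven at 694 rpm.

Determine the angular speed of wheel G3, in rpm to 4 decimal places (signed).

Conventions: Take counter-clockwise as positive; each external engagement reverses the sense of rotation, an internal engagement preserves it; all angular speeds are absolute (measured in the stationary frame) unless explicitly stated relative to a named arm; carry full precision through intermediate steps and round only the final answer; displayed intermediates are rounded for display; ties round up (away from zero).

+893.6438 rpm

class = planetary set [G3 = 21+2·26 = 73; Willis about the carrier]
normalise by the input: solve with ω_arm = 1, then scale by 694 rpm
ring teeth: 21 + 2·26 = 73
21(ω_sun−ω_arm) = −73(ω_ring−ω_arm),  ω_sun = 0, ω_arm = 1
ω_ring = 1 − (21/73)(0−1) = 94/73
scale: ω_ring = 94/73 × 694 rpm = +893.6438 rpm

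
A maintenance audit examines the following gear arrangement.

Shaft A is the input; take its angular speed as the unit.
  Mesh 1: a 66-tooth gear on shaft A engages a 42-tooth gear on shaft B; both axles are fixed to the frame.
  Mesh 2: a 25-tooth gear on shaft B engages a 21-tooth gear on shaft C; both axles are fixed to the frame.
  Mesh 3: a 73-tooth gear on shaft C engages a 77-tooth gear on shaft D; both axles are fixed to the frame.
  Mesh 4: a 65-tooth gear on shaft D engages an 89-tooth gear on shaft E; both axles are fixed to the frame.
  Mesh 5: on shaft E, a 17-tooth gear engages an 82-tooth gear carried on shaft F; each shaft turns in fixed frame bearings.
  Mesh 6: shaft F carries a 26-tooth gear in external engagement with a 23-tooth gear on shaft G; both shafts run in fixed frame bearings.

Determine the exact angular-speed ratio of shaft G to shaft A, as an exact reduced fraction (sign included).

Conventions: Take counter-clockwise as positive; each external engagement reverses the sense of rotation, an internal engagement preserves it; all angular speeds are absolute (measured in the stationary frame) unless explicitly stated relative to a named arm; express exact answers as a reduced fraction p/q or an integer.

26216125/86360883

class = fixed-axis compound train [6 meshes; 6 ratios multiply, 6 sense flips]
mesh 1 [66T→42T]: running ratio 11/7, sense −
mesh 2 [25T→21T]: running ratio 275/147, sense +
mesh 3 [73T→77T]: running ratio 1825/1029, sense −
mesh 4 [65T→89T]: running ratio 118625/91581, sense +
mesh 5 [17T→82T]: running ratio 2016625/7509642, sense −
mesh 6 [26T→23T]: running ratio 26216125/86360883, sense +
ω_out/ω_in = 26216125/86360883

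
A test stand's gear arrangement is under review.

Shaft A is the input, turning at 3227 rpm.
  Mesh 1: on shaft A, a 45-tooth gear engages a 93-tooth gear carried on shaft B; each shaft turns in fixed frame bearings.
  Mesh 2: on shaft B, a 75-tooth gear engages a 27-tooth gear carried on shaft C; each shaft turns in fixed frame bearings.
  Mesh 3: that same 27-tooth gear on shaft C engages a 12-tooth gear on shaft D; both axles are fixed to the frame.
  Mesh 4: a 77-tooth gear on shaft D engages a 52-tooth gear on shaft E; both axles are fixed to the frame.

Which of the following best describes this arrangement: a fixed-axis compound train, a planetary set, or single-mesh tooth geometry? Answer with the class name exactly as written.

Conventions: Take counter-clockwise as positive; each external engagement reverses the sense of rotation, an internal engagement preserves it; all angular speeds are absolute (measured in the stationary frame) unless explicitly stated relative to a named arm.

fixed-axis compound train

recognized (5 fixed axles, 4 meshes): fixed-axis compound train
classification: fixed-axis compound train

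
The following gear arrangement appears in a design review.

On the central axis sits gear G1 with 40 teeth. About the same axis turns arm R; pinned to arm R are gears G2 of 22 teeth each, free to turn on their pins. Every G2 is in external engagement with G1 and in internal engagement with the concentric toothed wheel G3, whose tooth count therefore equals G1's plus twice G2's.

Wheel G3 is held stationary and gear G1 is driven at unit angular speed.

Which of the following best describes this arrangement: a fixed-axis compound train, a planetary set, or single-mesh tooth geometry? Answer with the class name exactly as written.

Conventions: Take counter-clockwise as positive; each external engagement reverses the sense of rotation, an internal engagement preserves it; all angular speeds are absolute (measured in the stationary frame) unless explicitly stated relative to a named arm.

topology: planetary set — G1 40T / G2 22T / G3 84T, arm = carrier (Willis)
classification: planetary set

planetary set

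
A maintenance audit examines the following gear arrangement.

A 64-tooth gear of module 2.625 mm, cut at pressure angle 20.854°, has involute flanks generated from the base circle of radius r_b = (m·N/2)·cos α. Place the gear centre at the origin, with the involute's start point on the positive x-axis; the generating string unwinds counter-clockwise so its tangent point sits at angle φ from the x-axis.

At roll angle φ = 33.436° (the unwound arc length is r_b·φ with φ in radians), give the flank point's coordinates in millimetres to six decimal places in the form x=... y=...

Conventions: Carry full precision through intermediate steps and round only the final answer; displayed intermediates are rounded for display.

x=90.746775 y=5.025107

class = single-mesh tooth geometry [base-circle involute, m = 2.625, 64T]
pitch radius r_p = m·N/2 = 2.625·64/2 = 84.000000
base radius r_b = r_p·cos α = 84.000000·cos 20.854° = 78.497209
roll angle φ = 33.436° = 0.58356829 rad
x = r_b·(cos φ + φ·sin φ) = 90.746775
y = r_b·(sin φ − φ·cos φ) = 5.025107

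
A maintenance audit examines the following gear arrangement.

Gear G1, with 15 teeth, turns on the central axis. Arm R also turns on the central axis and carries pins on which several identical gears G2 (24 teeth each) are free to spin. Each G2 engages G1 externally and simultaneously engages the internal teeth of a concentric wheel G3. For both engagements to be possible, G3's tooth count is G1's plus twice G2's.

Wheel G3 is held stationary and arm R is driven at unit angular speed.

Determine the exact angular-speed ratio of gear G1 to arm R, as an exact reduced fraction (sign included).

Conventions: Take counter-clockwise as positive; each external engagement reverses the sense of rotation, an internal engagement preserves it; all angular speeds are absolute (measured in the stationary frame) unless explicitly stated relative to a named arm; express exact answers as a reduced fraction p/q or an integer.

topology: planetary set — G1 15T / G2 24T / G3 63T, arm = carrier (Willis)
ring teeth: 15 + 2·24 = 63
15(ω_sun−ω_arm) = −63(ω_ring−ω_arm),  ω_ring = 0, ω_arm = 1
ω_sun = 1 − (63/15)(0−1) = 26/5
ω_out/ω_in = 26/5

26/5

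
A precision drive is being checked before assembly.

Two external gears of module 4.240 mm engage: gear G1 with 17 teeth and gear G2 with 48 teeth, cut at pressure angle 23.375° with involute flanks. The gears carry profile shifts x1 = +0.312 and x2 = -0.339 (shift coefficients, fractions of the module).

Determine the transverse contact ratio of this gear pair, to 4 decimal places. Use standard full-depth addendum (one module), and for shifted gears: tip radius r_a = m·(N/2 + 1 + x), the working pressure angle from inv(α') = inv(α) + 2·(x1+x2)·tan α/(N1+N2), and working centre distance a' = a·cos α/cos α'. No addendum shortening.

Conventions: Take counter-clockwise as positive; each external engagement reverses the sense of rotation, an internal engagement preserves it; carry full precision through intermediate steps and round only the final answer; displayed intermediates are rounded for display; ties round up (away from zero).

1.4587

topology: single-mesh involute geometry — m = 4.240, 17T/48T pair
base radii: r_b1 = 33.082119, r_b2 = 93.408336
tip radii: r_a1 = 41.602880, r_a2 = 104.562640
inv(α') = inv(23.375°) + 2·(+0.312-0.339)·tan α/(17+48) = 0.02389091  ⇒  α' = 23.26429°
a' = a·cos α / cos α' = 137.8000·cos 23.375°/cos 23.26429° = 137.685264
action lengths: √(r_a1²−r_b1²) = 25.226435, √(r_a2²−r_b2²) = 46.991792
base pitch p_b = π·m·cos α = 12.227123
CR = (25.226435 + 46.991792 − 137.685264·sin 23.26429°)/12.227123 = 1.458747
contact ratio ≈ 1.4587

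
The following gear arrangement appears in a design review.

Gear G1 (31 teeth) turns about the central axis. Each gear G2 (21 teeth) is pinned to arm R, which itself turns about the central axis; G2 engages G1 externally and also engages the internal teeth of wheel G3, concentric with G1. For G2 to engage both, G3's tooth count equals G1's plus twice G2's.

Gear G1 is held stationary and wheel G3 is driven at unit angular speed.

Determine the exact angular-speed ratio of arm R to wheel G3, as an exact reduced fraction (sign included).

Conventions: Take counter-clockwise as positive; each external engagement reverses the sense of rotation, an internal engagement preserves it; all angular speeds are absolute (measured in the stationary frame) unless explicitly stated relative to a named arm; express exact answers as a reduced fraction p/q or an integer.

73/104

topology: planetary set — G1 31T / G2 21T / G3 73T, arm = carrier (Willis)
ring teeth: 31 + 2·21 = 73
31(ω_sun−ω_arm) = −73(ω_ring−ω_arm),  ω_sun = 0, ω_ring = 1
31(0−ω_arm) = −73(1−ω_arm)  ⇒  104·ω_arm = 73  ⇒  ω_arm = 73/104
ω_out/ω_in = 73/104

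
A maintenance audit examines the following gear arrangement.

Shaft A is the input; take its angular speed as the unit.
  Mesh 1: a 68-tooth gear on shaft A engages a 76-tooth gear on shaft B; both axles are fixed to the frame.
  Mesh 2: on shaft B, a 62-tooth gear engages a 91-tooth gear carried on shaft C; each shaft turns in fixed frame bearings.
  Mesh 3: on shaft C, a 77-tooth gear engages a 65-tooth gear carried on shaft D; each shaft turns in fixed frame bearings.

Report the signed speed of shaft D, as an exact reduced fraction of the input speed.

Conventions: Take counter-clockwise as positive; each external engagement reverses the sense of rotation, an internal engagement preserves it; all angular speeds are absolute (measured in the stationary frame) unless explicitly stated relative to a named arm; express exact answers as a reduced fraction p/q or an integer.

-11594/16055

3-mesh fixed-axis compound train (all bearings frame-fixed)
mesh 1 [68T→76T]: |ω|/ω_in = 1×68/76 = 17/19, sense flips to −
mesh 2 [62T→91T]: |ω|/ω_in = (17/19)×62/91 = 1054/1729, sense flips to +
mesh 3 [77T→65T]: |ω|/ω_in = (1054/1729)×77/65 = 11594/16055, sense flips to −
signed output speed (× input speed) = -11594/16055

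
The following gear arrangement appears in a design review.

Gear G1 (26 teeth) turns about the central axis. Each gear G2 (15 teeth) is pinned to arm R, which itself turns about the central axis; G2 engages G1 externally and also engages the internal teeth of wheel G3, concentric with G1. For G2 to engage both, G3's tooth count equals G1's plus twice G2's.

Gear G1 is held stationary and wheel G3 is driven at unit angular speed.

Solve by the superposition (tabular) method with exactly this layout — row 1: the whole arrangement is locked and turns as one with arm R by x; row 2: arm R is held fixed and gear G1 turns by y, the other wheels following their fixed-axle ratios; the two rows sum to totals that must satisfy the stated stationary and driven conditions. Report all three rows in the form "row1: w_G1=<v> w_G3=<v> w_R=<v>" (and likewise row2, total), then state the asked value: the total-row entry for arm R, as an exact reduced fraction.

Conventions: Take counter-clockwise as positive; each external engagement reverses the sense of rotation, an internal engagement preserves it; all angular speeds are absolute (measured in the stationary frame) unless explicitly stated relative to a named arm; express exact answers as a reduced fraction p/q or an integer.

class = planetary set [G3 = 26+2·15 = 56; Willis about the carrier]
row 1: whole set turns with the arm by x
row 2: sun turns y, ring = −(26/56)·y, arm 0
boundary: total ω_sun = x + y = 0 and total ω_ring = x − (26/56)·y = 1  ⇒  y = -28/41, x = 28/41
row 2 ring = −(26/56)·(-28/41) = 13/41
totals (row 1 + row 2): sun 28/41 + (-28/41) = 0, ring 28/41 + 13/41 = 1, arm 28/41 + 0 = 28/41
asked cell (total, arm) = 28/41

row1: w_G1=28/41 w_G3=28/41 w_R=28/41
row2: w_G1=-28/41 w_G3=13/41 w_R=0
total: w_G1=0 w_G3=1 w_R=28/41
asked value: 28/41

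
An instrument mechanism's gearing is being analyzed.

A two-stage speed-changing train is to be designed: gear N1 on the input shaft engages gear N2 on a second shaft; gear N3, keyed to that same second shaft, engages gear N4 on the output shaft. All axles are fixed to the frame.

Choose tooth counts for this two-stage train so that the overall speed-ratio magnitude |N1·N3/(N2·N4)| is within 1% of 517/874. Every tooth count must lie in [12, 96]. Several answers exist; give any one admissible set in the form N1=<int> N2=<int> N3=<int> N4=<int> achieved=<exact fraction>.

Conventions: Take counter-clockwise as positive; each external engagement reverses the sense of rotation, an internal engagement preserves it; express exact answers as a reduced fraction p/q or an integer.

class = fixed-axis compound train [2-stage, 517/874 wanted]
target = 517/874 in lowest terms: an exact hit needs N1·N3 = k·517 and N2·N4 = k·874 for one integer k, every count in [12, 96]; additionally prefer no 1:1 stage (N1 ≠ N2, N3 ≠ N4)
k = 1: no 1:1-free in-range split of k·517 and k·874 into factor pairs; take k = 2
k = 2: N1·N3 = 1034 = 22·47, N2·N4 = 1748 = 19·92
achieved = 22·47/(19·92) = 517/874; |achieved − target| = 0 ≤ 517/87400 ✓

N1=22 N2=19 N3=47 N4=92 achieved=517/874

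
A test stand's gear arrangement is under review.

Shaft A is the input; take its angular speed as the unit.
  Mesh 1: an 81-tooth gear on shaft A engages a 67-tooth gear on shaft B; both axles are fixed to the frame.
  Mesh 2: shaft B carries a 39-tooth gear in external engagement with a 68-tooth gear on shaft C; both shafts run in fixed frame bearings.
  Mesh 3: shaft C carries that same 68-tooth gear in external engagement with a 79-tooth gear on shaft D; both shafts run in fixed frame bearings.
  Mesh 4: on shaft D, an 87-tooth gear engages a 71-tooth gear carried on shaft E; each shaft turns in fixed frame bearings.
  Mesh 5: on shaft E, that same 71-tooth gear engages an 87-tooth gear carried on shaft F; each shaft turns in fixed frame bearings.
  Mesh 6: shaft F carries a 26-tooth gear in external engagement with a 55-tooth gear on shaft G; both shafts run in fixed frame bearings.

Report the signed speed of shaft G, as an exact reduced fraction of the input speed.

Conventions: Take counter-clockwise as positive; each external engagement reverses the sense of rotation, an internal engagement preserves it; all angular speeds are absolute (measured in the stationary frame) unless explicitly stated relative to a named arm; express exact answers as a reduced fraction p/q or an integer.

82134/291115

6-mesh fixed-axis compound train (all bearings frame-fixed)
mesh 1 [81T→67T]: |ω|/ω_in = 1×81/67 = 81/67, sense flips to −
mesh 2 [39T→68T]: |ω|/ω_in = (81/67)×39/68 = 3159/4556, sense flips to +
mesh 3 [68T→79T]: |ω|/ω_in = (3159/4556)×68/79 = 3159/5293, sense flips to −
mesh 4 [87T→71T]: |ω|/ω_in = (3159/5293)×87/71 = 274833/375803, sense flips to +
mesh 5 [71T→87T]: |ω|/ω_in = (274833/375803)×71/87 = 3159/5293, sense flips to −
mesh 6 [26T→55T]: |ω|/ω_in = (3159/5293)×26/55 = 82134/291115, sense flips to +
signed output speed (× input speed) = 82134/291115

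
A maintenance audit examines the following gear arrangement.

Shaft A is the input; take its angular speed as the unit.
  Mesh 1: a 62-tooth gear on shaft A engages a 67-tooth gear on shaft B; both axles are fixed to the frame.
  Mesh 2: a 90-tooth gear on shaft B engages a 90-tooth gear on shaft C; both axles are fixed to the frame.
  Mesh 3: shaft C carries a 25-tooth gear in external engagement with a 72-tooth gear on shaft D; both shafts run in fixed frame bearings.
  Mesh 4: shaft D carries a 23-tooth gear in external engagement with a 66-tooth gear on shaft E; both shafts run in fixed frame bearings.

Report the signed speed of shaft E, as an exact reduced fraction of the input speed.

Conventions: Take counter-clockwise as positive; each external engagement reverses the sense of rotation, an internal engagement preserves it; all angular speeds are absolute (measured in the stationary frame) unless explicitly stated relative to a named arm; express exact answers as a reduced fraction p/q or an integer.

4-mesh fixed-axis compound train (all bearings frame-fixed)
mesh 1 [62T→67T]: |ω|/ω_in = 1×62/67 = 62/67, sense flips to −
mesh 2 [90T→90T]: |ω|/ω_in = (62/67)×90/90 = 62/67, sense flips to +
mesh 3 [25T→72T]: |ω|/ω_in = (62/67)×25/72 = 775/2412, sense flips to −
mesh 4 [23T→66T]: |ω|/ω_in = (775/2412)×23/66 = 17825/159192, sense flips to +
signed output speed (× input speed) = 17825/159192

17825/159192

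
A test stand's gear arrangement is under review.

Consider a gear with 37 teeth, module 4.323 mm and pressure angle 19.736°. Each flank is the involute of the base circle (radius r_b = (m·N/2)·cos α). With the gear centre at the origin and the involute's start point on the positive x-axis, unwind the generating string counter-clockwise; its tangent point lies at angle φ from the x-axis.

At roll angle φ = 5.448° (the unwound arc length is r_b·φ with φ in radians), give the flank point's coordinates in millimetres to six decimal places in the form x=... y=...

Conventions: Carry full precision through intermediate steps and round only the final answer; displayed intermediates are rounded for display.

x=75.617157 y=0.021552

recognized (one wheel, involute flank): single-mesh tooth geometry, m = 4.323, N = 37
pitch radius r_p = m·N/2 = 4.323·37/2 = 79.975500
base radius r_b = r_p·cos α = 79.975500·cos 19.736° = 75.277624
roll angle φ = 5.448° = 0.09508554 rad
x = r_b·(cos φ + φ·sin φ) = 75.617157
y = r_b·(sin φ − φ·cos φ) = 0.021552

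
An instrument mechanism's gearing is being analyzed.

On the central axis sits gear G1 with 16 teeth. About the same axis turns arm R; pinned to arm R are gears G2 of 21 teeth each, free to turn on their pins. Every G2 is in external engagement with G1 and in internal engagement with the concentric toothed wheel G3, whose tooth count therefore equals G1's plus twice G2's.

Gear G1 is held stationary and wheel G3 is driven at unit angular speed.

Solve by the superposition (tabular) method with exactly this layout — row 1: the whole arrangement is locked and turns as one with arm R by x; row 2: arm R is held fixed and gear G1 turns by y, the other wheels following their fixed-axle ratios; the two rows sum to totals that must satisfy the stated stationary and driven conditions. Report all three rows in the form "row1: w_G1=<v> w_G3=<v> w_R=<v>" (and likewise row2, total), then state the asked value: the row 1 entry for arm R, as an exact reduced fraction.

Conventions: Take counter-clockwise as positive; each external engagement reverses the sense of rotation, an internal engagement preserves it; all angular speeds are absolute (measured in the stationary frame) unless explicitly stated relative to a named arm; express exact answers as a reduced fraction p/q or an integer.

row1: w_G1=29/37 w_G3=29/37 w_R=29/37
row2: w_G1=-29/37 w_G3=8/37 w_R=0
total: w_G1=0 w_G3=1 w_R=29/37
asked value: 29/37

planetary set (16T centre, 21T on arm, 58T internal) — Willis relation
row 1: whole set turns with the arm by x
superposition row 2 [arm held]: sun y, ring −(16/58)·y, arm 0
boundary: total ω_sun = x + y = 0 and total ω_ring = x − (16/58)·y = 1  ⇒  y = -29/37, x = 29/37
row 2 ring = −(16/58)·(-29/37) = 8/37
totals (row 1 + row 2): sun 29/37 + (-29/37) = 0, ring 29/37 + 8/37 = 1, arm 29/37 + 0 = 29/37
asked cell (row1, arm) = 29/37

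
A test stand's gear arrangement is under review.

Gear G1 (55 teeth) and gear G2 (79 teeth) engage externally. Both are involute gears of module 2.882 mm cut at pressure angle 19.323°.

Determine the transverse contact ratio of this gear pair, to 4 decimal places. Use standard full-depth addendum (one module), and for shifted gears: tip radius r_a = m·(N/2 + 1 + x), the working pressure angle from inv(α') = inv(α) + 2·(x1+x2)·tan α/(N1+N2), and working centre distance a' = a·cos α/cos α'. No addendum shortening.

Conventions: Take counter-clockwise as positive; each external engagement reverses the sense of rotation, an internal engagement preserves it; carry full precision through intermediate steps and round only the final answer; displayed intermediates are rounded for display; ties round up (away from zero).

1.8381

topology: single-mesh involute geometry — m = 2.882, 55T/79T pair
base radii: r_b1 = 74.790423, r_b2 = 107.426244
tip radii: r_a1 = 82.137000, r_a2 = 116.721000
no profile shift: α' = α, a' = a
action lengths: √(r_a1²−r_b1²) = 33.954078, √(r_a2²−r_b2²) = 45.644210
base pitch p_b = π·m·cos α = 8.544038
CR = (33.954078 + 45.644210 − 193.094000·sin 19.32300°)/8.544038 = 1.838099
contact ratio ≈ 1.8381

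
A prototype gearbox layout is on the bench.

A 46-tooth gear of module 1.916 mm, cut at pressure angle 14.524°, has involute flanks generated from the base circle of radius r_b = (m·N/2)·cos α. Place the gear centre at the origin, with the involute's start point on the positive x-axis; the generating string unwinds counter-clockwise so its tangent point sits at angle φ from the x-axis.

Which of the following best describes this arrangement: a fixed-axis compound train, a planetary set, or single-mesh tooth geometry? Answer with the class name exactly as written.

class = single-mesh tooth geometry [base-circle involute, m = 1.916, 46T]
classification: single-mesh tooth geometry

single-mesh tooth geometry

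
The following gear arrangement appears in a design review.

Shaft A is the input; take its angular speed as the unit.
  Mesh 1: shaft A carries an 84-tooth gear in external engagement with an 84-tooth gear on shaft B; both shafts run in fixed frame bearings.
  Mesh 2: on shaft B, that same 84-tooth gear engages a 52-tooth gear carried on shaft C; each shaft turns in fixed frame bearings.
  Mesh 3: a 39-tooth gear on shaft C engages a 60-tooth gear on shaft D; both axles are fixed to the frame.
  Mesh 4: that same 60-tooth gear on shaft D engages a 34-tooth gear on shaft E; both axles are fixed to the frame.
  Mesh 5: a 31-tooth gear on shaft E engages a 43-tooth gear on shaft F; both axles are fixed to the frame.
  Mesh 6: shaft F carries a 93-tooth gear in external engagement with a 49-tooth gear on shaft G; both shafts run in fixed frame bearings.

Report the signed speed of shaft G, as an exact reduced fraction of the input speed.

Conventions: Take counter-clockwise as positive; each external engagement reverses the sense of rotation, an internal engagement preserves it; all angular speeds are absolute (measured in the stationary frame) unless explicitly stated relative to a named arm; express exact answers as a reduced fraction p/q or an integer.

6-mesh fixed-axis compound train (all bearings frame-fixed)
mesh 1 [84T→84T]: |ω|/ω_in = 1×84/84 = 1, sense flips to −
mesh 2 [84T→52T]: |ω|/ω_in = 1×84/52 = 21/13, sense flips to +
mesh 3 [39T→60T]: |ω|/ω_in = (21/13)×39/60 = 21/20, sense flips to −
mesh 4 [60T→34T]: |ω|/ω_in = (21/20)×60/34 = 63/34, sense flips to +
mesh 5 [31T→43T]: |ω|/ω_in = (63/34)×31/43 = 1953/1462, sense flips to −
mesh 6 [93T→49T]: |ω|/ω_in = (1953/1462)×93/49 = 25947/10234, sense flips to +
signed output speed (× input speed) = 25947/10234

25947/10234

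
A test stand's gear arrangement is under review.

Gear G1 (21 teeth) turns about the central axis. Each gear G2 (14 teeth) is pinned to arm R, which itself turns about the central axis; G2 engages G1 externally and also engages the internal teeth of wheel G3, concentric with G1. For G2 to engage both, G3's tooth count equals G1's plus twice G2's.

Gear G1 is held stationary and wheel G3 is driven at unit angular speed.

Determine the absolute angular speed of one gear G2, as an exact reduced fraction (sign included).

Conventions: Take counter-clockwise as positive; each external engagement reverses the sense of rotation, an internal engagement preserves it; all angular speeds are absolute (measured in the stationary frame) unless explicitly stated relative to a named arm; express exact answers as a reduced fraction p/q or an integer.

7/4

topology: planetary set — G1 21T / G2 14T / G3 49T, arm = carrier (Willis)
ring teeth: 21 + 2·14 = 49
21(ω_sun−ω_arm) = −49(ω_ring−ω_arm),  ω_sun = 0, ω_ring = 1
21(0−ω_arm) = −49(1−ω_arm)  ⇒  70·ω_arm = 49  ⇒  ω_arm = 7/10
sun–planet mesh: 21·(0−7/10) = −14·(ω_p−ω_arm)  ⇒  ω_p−ω_arm = 21/20
ω_p = 7/10 + 21/20 = 7/4
exact speed ratio = 7/4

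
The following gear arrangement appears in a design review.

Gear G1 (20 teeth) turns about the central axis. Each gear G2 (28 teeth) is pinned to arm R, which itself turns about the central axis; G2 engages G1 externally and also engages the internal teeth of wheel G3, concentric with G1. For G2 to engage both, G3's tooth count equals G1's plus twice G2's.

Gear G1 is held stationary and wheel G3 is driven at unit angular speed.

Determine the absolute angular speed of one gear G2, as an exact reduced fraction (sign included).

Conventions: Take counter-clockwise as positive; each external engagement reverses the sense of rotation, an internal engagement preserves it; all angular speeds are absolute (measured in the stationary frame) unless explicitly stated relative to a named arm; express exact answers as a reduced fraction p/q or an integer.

19/14

class = planetary set [G3 = 20+2·28 = 76; Willis about the carrier]
ring teeth: 20 + 2·28 = 76
20(ω_sun−ω_arm) = −76(ω_ring−ω_arm),  ω_sun = 0, ω_ring = 1
20(0−ω_arm) = −76(1−ω_arm)  ⇒  96·ω_arm = 76  ⇒  ω_arm = 19/24
sun–planet mesh: 20·(0−19/24) = −28·(ω_p−ω_arm)  ⇒  ω_p−ω_arm = 95/168
ω_p = 19/24 + 95/168 = 19/14
exact speed ratio = 19/14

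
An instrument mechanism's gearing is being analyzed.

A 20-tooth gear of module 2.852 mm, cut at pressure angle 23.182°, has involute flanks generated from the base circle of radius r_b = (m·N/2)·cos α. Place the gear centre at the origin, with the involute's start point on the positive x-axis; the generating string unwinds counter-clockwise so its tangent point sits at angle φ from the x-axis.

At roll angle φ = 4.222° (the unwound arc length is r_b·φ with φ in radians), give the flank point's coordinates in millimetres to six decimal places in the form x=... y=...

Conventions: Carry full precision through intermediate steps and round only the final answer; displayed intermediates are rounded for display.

x=26.288350 y=0.003495

single-mesh involute tooth geometry (20T wheel at module 2.852)
pitch radius r_p = m·N/2 = 2.852·20/2 = 28.520000
base radius r_b = r_p·cos α = 28.520000·cos 23.182° = 26.217268
roll angle φ = 4.222° = 0.07368780 rad
x = r_b·(cos φ + φ·sin φ) = 26.288350
y = r_b·(sin φ − φ·cos φ) = 0.003495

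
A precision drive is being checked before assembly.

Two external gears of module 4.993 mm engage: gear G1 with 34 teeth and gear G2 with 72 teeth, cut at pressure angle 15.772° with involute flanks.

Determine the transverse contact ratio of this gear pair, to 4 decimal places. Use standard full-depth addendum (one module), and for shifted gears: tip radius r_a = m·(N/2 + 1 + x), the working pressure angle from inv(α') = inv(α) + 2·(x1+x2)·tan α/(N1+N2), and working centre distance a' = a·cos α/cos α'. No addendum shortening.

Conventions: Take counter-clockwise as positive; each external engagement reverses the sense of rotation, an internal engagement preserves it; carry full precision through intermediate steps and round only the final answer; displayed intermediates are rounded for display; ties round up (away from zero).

2.0147

single-mesh involute tooth geometry (34T engaging 72T at module 4.993)
base radii: r_b1 = 81.685310, r_b2 = 172.980657
tip radii: r_a1 = 89.874000, r_a2 = 184.741000
no profile shift: α' = α, a' = a
action lengths: √(r_a1²−r_b1²) = 37.481275, √(r_a2²−r_b2²) = 64.860847
base pitch p_b = π·m·cos α = 15.095410
CR = (37.481275 + 64.860847 − 264.629000·sin 15.77200°)/15.095410 = 2.014739
contact ratio ≈ 2.0147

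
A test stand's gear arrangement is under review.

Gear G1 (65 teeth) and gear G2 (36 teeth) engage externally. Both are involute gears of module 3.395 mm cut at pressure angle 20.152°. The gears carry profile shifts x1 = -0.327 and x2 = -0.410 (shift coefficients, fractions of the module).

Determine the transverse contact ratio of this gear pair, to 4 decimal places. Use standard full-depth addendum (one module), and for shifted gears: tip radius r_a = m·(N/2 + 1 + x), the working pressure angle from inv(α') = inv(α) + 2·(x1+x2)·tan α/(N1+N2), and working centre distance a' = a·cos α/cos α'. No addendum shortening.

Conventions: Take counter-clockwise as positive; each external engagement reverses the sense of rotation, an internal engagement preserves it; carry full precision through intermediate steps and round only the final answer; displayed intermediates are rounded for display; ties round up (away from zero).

1.9677

recognized (one external pair, fixed centres): single-mesh tooth geometry, m = 3.395, N1 = 65, N2 = 36
base radii: r_b1 = 103.582856, r_b2 = 57.368966
tip radii: r_a1 = 112.622335, r_a2 = 63.113050
inv(α') = inv(20.152°) + 2·(-0.327-0.410)·tan α/(65+36) = 0.00990304  ⇒  α' = 17.52122°
a' = a·cos α / cos α' = 171.4475·cos 20.152°/cos 17.52122° = 168.782398
action lengths: √(r_a1²−r_b1²) = 44.208397, √(r_a2²−r_b2²) = 26.307010
base pitch p_b = π·m·cos α = 10.012773
CR = (44.208397 + 26.307010 − 168.782398·sin 17.52122°)/10.012773 = 1.967680
contact ratio ≈ 1.9677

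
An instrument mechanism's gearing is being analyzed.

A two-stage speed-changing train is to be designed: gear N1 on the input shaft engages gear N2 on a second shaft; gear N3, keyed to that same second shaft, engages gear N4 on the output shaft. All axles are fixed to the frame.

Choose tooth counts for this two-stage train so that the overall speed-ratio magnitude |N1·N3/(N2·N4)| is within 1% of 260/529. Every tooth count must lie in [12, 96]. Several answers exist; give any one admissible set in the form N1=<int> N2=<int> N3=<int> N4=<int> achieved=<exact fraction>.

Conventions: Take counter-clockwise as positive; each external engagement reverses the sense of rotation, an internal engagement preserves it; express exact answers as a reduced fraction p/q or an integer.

N1=13 N2=23 N3=20 N4=23 achieved=260/529

2-stage fixed-axis compound train for ratio 260/529
target = 260/529 in lowest terms: an exact hit needs N1·N3 = k·260 and N2·N4 = k·529 for one integer k, every count in [12, 96]; additionally prefer no 1:1 stage (N1 ≠ N2, N3 ≠ N4)
k = 1: N1·N3 = 260 = 13·20, N2·N4 = 529 = 23·23
achieved = 13·20/(23·23) = 260/529; |achieved − target| = 0 ≤ 13/2645 ✓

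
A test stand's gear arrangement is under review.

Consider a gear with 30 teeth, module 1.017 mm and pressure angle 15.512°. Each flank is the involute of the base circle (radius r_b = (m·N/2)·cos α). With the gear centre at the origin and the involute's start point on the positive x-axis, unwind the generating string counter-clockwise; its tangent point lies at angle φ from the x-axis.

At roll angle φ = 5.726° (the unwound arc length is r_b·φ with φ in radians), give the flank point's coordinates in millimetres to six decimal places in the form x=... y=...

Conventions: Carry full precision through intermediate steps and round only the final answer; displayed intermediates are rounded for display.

topology: single-mesh involute geometry — m = 1.017, N = 30
pitch radius r_p = m·N/2 = 1.017·30/2 = 15.255000
base radius r_b = r_p·cos α = 15.255000·cos 15.512° = 14.699328
roll angle φ = 5.726° = 0.09993755 rad
x = r_b·(cos φ + φ·sin φ) = 14.772550
y = r_b·(sin φ − φ·cos φ) = 0.004886

x=14.772550 y=0.004886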